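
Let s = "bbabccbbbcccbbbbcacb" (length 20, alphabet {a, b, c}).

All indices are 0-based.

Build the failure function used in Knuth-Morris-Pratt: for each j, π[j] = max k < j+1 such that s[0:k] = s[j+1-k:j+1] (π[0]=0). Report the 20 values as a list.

[0, 1, 0, 1, 0, 0, 1, 2, 2, 0, 0, 0, 1, 2, 2, 2, 0, 0, 0, 1]

π[0] = 0
j=1 s[j]='b': π[1]=1 (border 'b')
j=2 s[j]='a': k: 1→0; π[2]=0 (border '')
j=3 s[j]='b': π[3]=1 (border 'b')
j=4 s[j]='c': k: 1→0; π[4]=0 (border '')
j=5 s[j]='c': π[5]=0 (border '')
j=6 s[j]='b': π[6]=1 (border 'b')
j=7 s[j]='b': π[7]=2 (border 'bb')
j=8 s[j]='b': k: 2→1; π[8]=2 (border 'bb')
j=9 s[j]='c': k: 2→1→0; π[9]=0 (border '')
j=10 s[j]='c': π[10]=0 (border '')
j=11 s[j]='c': π[11]=0 (border '')
j=12 s[j]='b': π[12]=1 (border 'b')
j=13 s[j]='b': π[13]=2 (border 'bb')
j=14 s[j]='b': k: 2→1; π[14]=2 (border 'bb')
j=15 s[j]='b': k: 2→1; π[15]=2 (border 'bb')
j=16 s[j]='c': k: 2→1→0; π[16]=0 (border '')
j=17 s[j]='a': π[17]=0 (border '')
j=18 s[j]='c': π[18]=0 (border '')
j=19 s[j]='b': π[19]=1 (border 'b')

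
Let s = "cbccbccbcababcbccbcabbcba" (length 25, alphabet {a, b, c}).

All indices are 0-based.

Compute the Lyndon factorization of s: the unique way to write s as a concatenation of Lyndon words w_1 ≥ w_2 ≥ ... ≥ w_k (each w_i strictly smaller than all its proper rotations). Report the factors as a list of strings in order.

["c", "bcc", "bcc", "bc", "ababcbccbcabbcb", "a"]

emit factor 1: 'c' (i=0, period=1)
emit factor 2: 'bcc' (i=1, period=3)
emit factor 3: 'bcc' (i=4, period=3)
emit factor 4: 'bc' (i=7, period=2)
emit factor 5: 'ababcbccbcabbcb' (i=9, period=15)
emit factor 6: 'a' (i=24, period=1)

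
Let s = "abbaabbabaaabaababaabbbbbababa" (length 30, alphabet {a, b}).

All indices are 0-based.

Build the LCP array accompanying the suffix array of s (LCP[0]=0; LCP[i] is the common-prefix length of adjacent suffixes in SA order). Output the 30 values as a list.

[0, 1, 2, 4, 3, 4, 1, 3, 4, 5, 3, 5, 2, 4, 3, 0, 2, 3, 4, 5, 2, 4, 5, 4, 1, 3, 5, 2, 3, 4]

rank | idx | suffix
   0 |  29 | a
   1 |   9 | aaabaababaabbbbbababa
   2 |  10 | aabaababaabbbbbababa
   3 |  13 | aababaabbbbbababa
   4 |   3 | aabbabaaabaababaabbbbbababa
   5 |  18 | aabbbbbababa
   6 |  27 | aba
   7 |   7 | abaaabaababaabbbbbababa
   8 |  11 | abaababaabbbbbababa
   9 |  16 | abaabbbbbababa
  10 |  25 | ababa
  11 |  14 | ababaabbbbbababa
  12 |   0 | abbaabbabaaabaababaabbbbbababa
  13 |   4 | abbabaaabaababaabbbbbababa
  14 |  19 | abbbbbababa
  15 |  28 | ba
  16 |   8 | baaabaababaabbbbbababa
  17 |  12 | baababaabbbbbababa
  18 |   2 | baabbabaaabaababaabbbbbababa
  19 |  17 | baabbbbbababa
  20 |  26 | baba
  21 |   6 | babaaabaababaabbbbbababa
  22 |  15 | babaabbbbbababa
  23 |  24 | bababa
  24 |   1 | bbaabbabaaabaababaabbbbbababa
  25 |   5 | bbabaaabaababaabbbbbababa
  26 |  23 | bbababa
  27 |  22 | bbbababa
  28 |  21 | bbbbababa
  29 |  20 | bbbbbababa

SA = [29, 9, 10, 13, 3, 18, 27, 7, 11, 16, 25, 14, 0, 4, 19, 28, 8, 12, 2, 17, 26, 6, 15, 24, 1, 5, 23, 22, 21, 20]
i: (SA[i-1],SA[i]) lcp shared
  1: (29,9) 1 'a'
  2: (9,10) 2 'aa'
  3: (10,13) 4 'aaba'
  4: (13,3) 3 'aab'
  5: (3,18) 4 'aabb'
  6: (18,27) 1 'a'
  7: (27,7) 3 'aba'
  8: (7,11) 4 'abaa'
  9: (11,16) 5 'abaab'
  10: (16,25) 3 'aba'
  11: (25,14) 5 'ababa'
  12: (14,0) 2 'ab'
  13: (0,4) 4 'abba'
  14: (4,19) 3 'abb'
  15: (19,28) 0 ''
  16: (28,8) 2 'ba'
  17: (8,12) 3 'baa'
  18: (12,2) 4 'baab'
  19: (2,17) 5 'baabb'
  20: (17,26) 2 'ba'
  21: (26,6) 4 'baba'
  22: (6,15) 5 'babaa'
  23: (15,24) 4 'baba'
  24: (24,1) 1 'b'
  25: (1,5) 3 'bba'
  26: (5,23) 5 'bbaba'
  27: (23,22) 2 'bb'
  28: (22,21) 3 'bbb'
  29: (21,20) 4 'bbbb'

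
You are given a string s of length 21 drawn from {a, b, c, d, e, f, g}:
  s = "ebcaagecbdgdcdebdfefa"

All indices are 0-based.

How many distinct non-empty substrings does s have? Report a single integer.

rank | idx | suffix
   0 |  20 | a
   1 |   3 | aagecbdgdcdebdfefa
   2 |   4 | agecbdgdcdebdfefa
   3 |   1 | bcaagecbdgdcdebdfefa
   4 |  15 | bdfefa
   5 |   8 | bdgdcdebdfefa
   6 |   2 | caagecbdgdcdebdfefa
   7 |   7 | cbdgdcdebdfefa
   8 |  12 | cdebdfefa
   9 |  11 | dcdebdfefa
  10 |  13 | debdfefa
  11 |  16 | dfefa
  12 |   9 | dgdcdebdfefa
  13 |   0 | ebcaagecbdgdcdebdfefa
  14 |  14 | ebdfefa
  15 |   6 | ecbdgdcdebdfefa
  16 |  18 | efa
  17 |  19 | fa
  18 |  17 | fefa
  19 |  10 | gdcdebdfefa
  20 |   5 | gecbdgdcdebdfefa

SA = [20, 3, 4, 1, 15, 8, 2, 7, 12, 11, 13, 16, 9, 0, 14, 6, 18, 19, 17, 10, 5]
[i] adj suffixes → lcp
  [1] 20/3 → 1 ('a')
  [2] 3/4 → 1 ('a')
  [3] 4/1 → 0 ('')
  [4] 1/15 → 1 ('b')
  [5] 15/8 → 2 ('bd')
  [6] 8/2 → 0 ('')
  [7] 2/7 → 1 ('c')
  [8] 7/12 → 1 ('c')
  [9] 12/11 → 0 ('')
  [10] 11/13 → 1 ('d')
  [11] 13/16 → 1 ('d')
  [12] 16/9 → 1 ('d')
  [13] 9/0 → 0 ('')
  [14] 0/14 → 2 ('eb')
  [15] 14/6 → 1 ('e')
  [16] 6/18 → 1 ('e')
  [17] 18/19 → 0 ('')
  [18] 19/17 → 1 ('f')
  [19] 17/10 → 0 ('')
  [20] 10/5 → 1 ('g')

n(n+1)/2 = 21·22/2 = 231
Σ LCP = 0 + 1 + 1 + 0 + 1 + 2 + 0 + 1 + 1 + 0 + 1 + 1 + 1 + 0 + 2 + 1 + 1 + 0 + 1 + 0 + 1 = 16
distinct = 231 − 16 = 215

215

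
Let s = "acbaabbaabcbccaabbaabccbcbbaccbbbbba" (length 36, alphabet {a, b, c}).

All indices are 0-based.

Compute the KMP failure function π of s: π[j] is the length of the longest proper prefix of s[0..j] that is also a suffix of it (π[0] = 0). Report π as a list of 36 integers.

π[0] = 0
j=1 s[j]='c': π[1]=0 (border '')
j=2 s[j]='b': π[2]=0 (border '')
j=3 s[j]='a': π[3]=1 (border 'a')
j=4 s[j]='a': k: 1→0; π[4]=1 (border 'a')
j=5 s[j]='b': k: 1→0; π[5]=0 (border '')
j=6 s[j]='b': π[6]=0 (border '')
j=7 s[j]='a': π[7]=1 (border 'a')
j=8 s[j]='a': k: 1→0; π[8]=1 (border 'a')
j=9 s[j]='b': k: 1→0; π[9]=0 (border '')
j=10 s[j]='c': π[10]=0 (border '')
j=11 s[j]='b': π[11]=0 (border '')
j=12 s[j]='c': π[12]=0 (border '')
j=13 s[j]='c': π[13]=0 (border '')
j=14 s[j]='a': π[14]=1 (border 'a')
j=15 s[j]='a': k: 1→0; π[15]=1 (border 'a')
j=16 s[j]='b': k: 1→0; π[16]=0 (border '')
j=17 s[j]='b': π[17]=0 (border '')
j=18 s[j]='a': π[18]=1 (border 'a')
j=19 s[j]='a': k: 1→0; π[19]=1 (border 'a')
j=20 s[j]='b': k: 1→0; π[20]=0 (border '')
j=21 s[j]='c': π[21]=0 (border '')
j=22 s[j]='c': π[22]=0 (border '')
j=23 s[j]='b': π[23]=0 (border '')
j=24 s[j]='c': π[24]=0 (border '')
j=25 s[j]='b': π[25]=0 (border '')
j=26 s[j]='b': π[26]=0 (border '')
j=27 s[j]='a': π[27]=1 (border 'a')
j=28 s[j]='c': π[28]=2 (border 'ac')
j=29 s[j]='c': k: 2→0; π[29]=0 (border '')
j=30 s[j]='b': π[30]=0 (border '')
j=31 s[j]='b': π[31]=0 (border '')
j=32 s[j]='b': π[32]=0 (border '')
j=33 s[j]='b': π[33]=0 (border '')
j=34 s[j]='b': π[34]=0 (border '')
j=35 s[j]='a': π[35]=1 (border 'a')

[0, 0, 0, 1, 1, 0, 0, 1, 1, 0, 0, 0, 0, 0, 1, 1, 0, 0, 1, 1, 0, 0, 0, 0, 0, 0, 0, 1, 2, 0, 0, 0, 0, 0, 0, 1]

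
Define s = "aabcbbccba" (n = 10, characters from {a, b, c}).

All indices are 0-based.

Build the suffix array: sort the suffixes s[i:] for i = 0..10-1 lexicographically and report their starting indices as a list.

rank→(start, suffix):
  0 → (9, 'a')
  1 → (0, 'aabcbbccba')
  2 → (1, 'abcbbccba')
  3 → (8, 'ba')
  4 → (4, 'bbccba')
  5 → (2, 'bcbbccba')
  6 → (5, 'bccba')
  7 → (7, 'cba')
  8 → (3, 'cbbccba')
  9 → (6, 'ccba')

[9, 0, 1, 8, 4, 2, 5, 7, 3, 6]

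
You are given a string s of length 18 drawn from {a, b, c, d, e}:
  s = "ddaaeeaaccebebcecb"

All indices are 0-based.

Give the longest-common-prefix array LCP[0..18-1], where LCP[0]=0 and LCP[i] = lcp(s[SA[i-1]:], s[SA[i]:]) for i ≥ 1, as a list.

[0, 2, 1, 1, 0, 1, 1, 0, 1, 1, 2, 0, 1, 0, 1, 2, 1, 1]

rank | idx | suffix
   0 |   6 | aaccebebcecb
   1 |   2 | aaeeaaccebebcecb
   2 |   7 | accebebcecb
   3 |   3 | aeeaaccebebcecb
   4 |  17 | b
   5 |  13 | bcecb
   6 |  11 | bebcecb
   7 |  16 | cb
   8 |   8 | ccebebcecb
   9 |   9 | cebebcecb
  10 |  14 | cecb
  11 |   1 | daaeeaaccebebcecb
  12 |   0 | ddaaeeaaccebebcecb
  13 |   5 | eaaccebebcecb
  14 |  12 | ebcecb
  15 |  10 | ebebcecb
  16 |  15 | ecb
  17 |   4 | eeaaccebebcecb

SA = [6, 2, 7, 3, 17, 13, 11, 16, 8, 9, 14, 1, 0, 5, 12, 10, 15, 4]
rank  pair      lcp
   1  s[6:],s[2:]  2  'aa'
   2  s[2:],s[7:]  1  'a'
   3  s[7:],s[3:]  1  'a'
   4  s[3:],s[17:]  0  ''
   5  s[17:],s[13:]  1  'b'
   6  s[13:],s[11:]  1  'b'
   7  s[11:],s[16:]  0  ''
   8  s[16:],s[8:]  1  'c'
   9  s[8:],s[9:]  1  'c'
  10  s[9:],s[14:]  2  'ce'
  11  s[14:],s[1:]  0  ''
  12  s[1:],s[0:]  1  'd'
  13  s[0:],s[5:]  0  ''
  14  s[5:],s[12:]  1  'e'
  15  s[12:],s[10:]  2  'eb'
  16  s[10:],s[15:]  1  'e'
  17  s[15:],s[4:]  1  'e'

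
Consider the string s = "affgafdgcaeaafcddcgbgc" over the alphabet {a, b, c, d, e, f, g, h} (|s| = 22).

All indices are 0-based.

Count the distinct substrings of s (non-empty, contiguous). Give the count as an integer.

sorted suffixes:
  #0 SA[0]=11  'aafcddcgbgc'
  #1 SA[1]=9  'aeaafcddcgbgc'
  #2 SA[2]=12  'afcddcgbgc'
  #3 SA[3]=4  'afdgcaeaafcddcgbgc'
  #4 SA[4]=0  'affgafdgcaeaafcddcgbgc'
  #5 SA[5]=19  'bgc'
  #6 SA[6]=21  'c'
  #7 SA[7]=8  'caeaafcddcgbgc'
  #8 SA[8]=14  'cddcgbgc'
  #9 SA[9]=17  'cgbgc'
  #10 SA[10]=16  'dcgbgc'
  #11 SA[11]=15  'ddcgbgc'
  #12 SA[12]=6  'dgcaeaafcddcgbgc'
  #13 SA[13]=10  'eaafcddcgbgc'
  #14 SA[14]=13  'fcddcgbgc'
  #15 SA[15]=5  'fdgcaeaafcddcgbgc'
  #16 SA[16]=1  'ffgafdgcaeaafcddcgbgc'
  #17 SA[17]=2  'fgafdgcaeaafcddcgbgc'
  #18 SA[18]=3  'gafdgcaeaafcddcgbgc'
  #19 SA[19]=18  'gbgc'
  #20 SA[20]=20  'gc'
  #21 SA[21]=7  'gcaeaafcddcgbgc'

SA = [11, 9, 12, 4, 0, 19, 21, 8, 14, 17, 16, 15, 6, 10, 13, 5, 1, 2, 3, 18, 20, 7]
rank  pair      lcp
   1  s[11:],s[9:]  1  'a'
   2  s[9:],s[12:]  1  'a'
   3  s[12:],s[4:]  2  'af'
   4  s[4:],s[0:]  2  'af'
   5  s[0:],s[19:]  0  ''
   6  s[19:],s[21:]  0  ''
   7  s[21:],s[8:]  1  'c'
   8  s[8:],s[14:]  1  'c'
   9  s[14:],s[17:]  1  'c'
  10  s[17:],s[16:]  0  ''
  11  s[16:],s[15:]  1  'd'
  12  s[15:],s[6:]  1  'd'
  13  s[6:],s[10:]  0  ''
  14  s[10:],s[13:]  0  ''
  15  s[13:],s[5:]  1  'f'
  16  s[5:],s[1:]  1  'f'
  17  s[1:],s[2:]  1  'f'
  18  s[2:],s[3:]  0  ''
  19  s[3:],s[18:]  1  'g'
  20  s[18:],s[20:]  1  'g'
  21  s[20:],s[7:]  2  'gc'

n(n+1)/2 = 22·23/2 = 253
Σ LCP = 0 + 1 + 1 + 2 + 2 + 0 + 0 + 1 + 1 + 1 + 0 + 1 + 1 + 0 + 0 + 1 + 1 + 1 + 0 + 1 + 1 + 2 = 18
distinct = 253 − 18 = 235

235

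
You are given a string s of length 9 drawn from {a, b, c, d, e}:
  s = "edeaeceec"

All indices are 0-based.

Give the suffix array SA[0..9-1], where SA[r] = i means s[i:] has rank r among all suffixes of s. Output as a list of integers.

rank | idx | suffix
   0 |   3 | aeceec
   1 |   8 | c
   2 |   5 | ceec
   3 |   1 | deaeceec
   4 |   2 | eaeceec
   5 |   7 | ec
   6 |   4 | eceec
   7 |   0 | edeaeceec
   8 |   6 | eec

[3, 8, 5, 1, 2, 7, 4, 0, 6]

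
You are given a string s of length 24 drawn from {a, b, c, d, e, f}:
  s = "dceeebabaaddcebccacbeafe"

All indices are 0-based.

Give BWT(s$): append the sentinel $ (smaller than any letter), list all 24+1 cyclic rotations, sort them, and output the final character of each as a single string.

rank  rotation                   last
    0  $dceeebabaaddcebccacbeafe  e
    1  aaddcebccacbeafe$dceeebab  b
    2  abaaddcebccacbeafe$dceeeb  b
    3  acbeafe$dceeebabaaddcebcc  c
    4  addcebccacbeafe$dceeebaba  a
    5  afe$dceeebabaaddcebccacbe  e
    6  baaddcebccacbeafe$dceeeba  a
    7  babaaddcebccacbeafe$dceee  e
    8  bccacbeafe$dceeebabaaddce  e
    9  beafe$dceeebabaaddcebccac  c
   10  cacbeafe$dceeebabaaddcebc  c
   11  cbeafe$dceeebabaaddcebcca  a
   12  ccacbeafe$dceeebabaaddceb  b
   13  cebccacbeafe$dceeebabaadd  d
   14  ceeebabaaddcebccacbeafe$d  d
   15  dcebccacbeafe$dceeebabaad  d
   16  dceeebabaaddcebccacbeafe$  $
   17  ddcebccacbeafe$dceeebabaa  a
   18  e$dceeebabaaddcebccacbeaf  f
   19  eafe$dceeebabaaddcebccacb  b
   20  ebabaaddcebccacbeafe$dcee  e
   21  ebccacbeafe$dceeebabaaddc  c
   22  eebabaaddcebccacbeafe$dce  e
   23  eeebabaaddcebccacbeafe$dc  c
   24  fe$dceeebabaaddcebccacbea  a

ebbcaeaeeccabddd$afbececa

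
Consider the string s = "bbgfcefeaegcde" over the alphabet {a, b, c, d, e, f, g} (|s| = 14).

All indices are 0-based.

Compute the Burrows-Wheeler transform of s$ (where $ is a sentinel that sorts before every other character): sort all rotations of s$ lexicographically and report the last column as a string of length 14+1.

ee$bgfcdfcageeb

rank  rotation         last
    0  $bbgfcefeaegcde  e
    1  aegcde$bbgfcefe  e
    2  bbgfcefeaegcde$  $
    3  bgfcefeaegcde$b  b
    4  cde$bbgfcefeaeg  g
    5  cefeaegcde$bbgf  f
    6  de$bbgfcefeaegc  c
    7  e$bbgfcefeaegcd  d
    8  eaegcde$bbgfcef  f
    9  efeaegcde$bbgfc  c
   10  egcde$bbgfcefea  a
   11  fcefeaegcde$bbg  g
   12  feaegcde$bbgfce  e
   13  gcde$bbgfcefeae  e
   14  gfcefeaegcde$bb  b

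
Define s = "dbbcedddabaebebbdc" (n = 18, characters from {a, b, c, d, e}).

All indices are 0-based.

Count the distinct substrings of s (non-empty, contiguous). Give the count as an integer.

155

rank→(start, suffix):
  0 → (8, 'abaebebbdc')
  1 → (10, 'aebebbdc')
  2 → (9, 'baebebbdc')
  3 → (1, 'bbcedddabaebebbdc')
  4 → (14, 'bbdc')
  5 → (2, 'bcedddabaebebbdc')
  6 → (15, 'bdc')
  7 → (12, 'bebbdc')
  8 → (17, 'c')
  9 → (3, 'cedddabaebebbdc')
  10 → (7, 'dabaebebbdc')
  11 → (0, 'dbbcedddabaebebbdc')
  12 → (16, 'dc')
  13 → (6, 'ddabaebebbdc')
  14 → (5, 'dddabaebebbdc')
  15 → (13, 'ebbdc')
  16 → (11, 'ebebbdc')
  17 → (4, 'edddabaebebbdc')

SA = [8, 10, 9, 1, 14, 2, 15, 12, 17, 3, 7, 0, 16, 6, 5, 13, 11, 4]
i: (SA[i-1],SA[i]) lcp shared
  1: (8,10) 1 'a'
  2: (10,9) 0 ''
  3: (9,1) 1 'b'
  4: (1,14) 2 'bb'
  5: (14,2) 1 'b'
  6: (2,15) 1 'b'
  7: (15,12) 1 'b'
  8: (12,17) 0 ''
  9: (17,3) 1 'c'
  10: (3,7) 0 ''
  11: (7,0) 1 'd'
  12: (0,16) 1 'd'
  13: (16,6) 1 'd'
  14: (6,5) 2 'dd'
  15: (5,13) 0 ''
  16: (13,11) 2 'eb'
  17: (11,4) 1 'e'

n(n+1)/2 = 18·19/2 = 171
Σ LCP = 0 + 1 + 0 + 1 + 2 + 1 + 1 + 1 + 0 + 1 + 0 + 1 + 1 + 1 + 2 + 0 + 2 + 1 = 16
distinct = 171 − 16 = 155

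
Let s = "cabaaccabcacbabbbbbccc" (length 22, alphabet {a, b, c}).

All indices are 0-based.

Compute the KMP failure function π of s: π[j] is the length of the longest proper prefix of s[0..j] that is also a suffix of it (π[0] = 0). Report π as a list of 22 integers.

π[0] = 0
j=1 s[j]='a': π[1]=0 (border '')
j=2 s[j]='b': π[2]=0 (border '')
j=3 s[j]='a': π[3]=0 (border '')
j=4 s[j]='a': π[4]=0 (border '')
j=5 s[j]='c': π[5]=1 (border 'c')
j=6 s[j]='c': k: 1→0; π[6]=1 (border 'c')
j=7 s[j]='a': π[7]=2 (border 'ca')
j=8 s[j]='b': π[8]=3 (border 'cab')
j=9 s[j]='c': k: 3→0; π[9]=1 (border 'c')
j=10 s[j]='a': π[10]=2 (border 'ca')
j=11 s[j]='c': k: 2→0; π[11]=1 (border 'c')
j=12 s[j]='b': k: 1→0; π[12]=0 (border '')
j=13 s[j]='a': π[13]=0 (border '')
j=14 s[j]='b': π[14]=0 (border '')
j=15 s[j]='b': π[15]=0 (border '')
j=16 s[j]='b': π[16]=0 (border '')
j=17 s[j]='b': π[17]=0 (border '')
j=18 s[j]='b': π[18]=0 (border '')
j=19 s[j]='c': π[19]=1 (border 'c')
j=20 s[j]='c': k: 1→0; π[20]=1 (border 'c')
j=21 s[j]='c': k: 1→0; π[21]=1 (border 'c')

[0, 0, 0, 0, 0, 1, 1, 2, 3, 1, 2, 1, 0, 0, 0, 0, 0, 0, 0, 1, 1, 1]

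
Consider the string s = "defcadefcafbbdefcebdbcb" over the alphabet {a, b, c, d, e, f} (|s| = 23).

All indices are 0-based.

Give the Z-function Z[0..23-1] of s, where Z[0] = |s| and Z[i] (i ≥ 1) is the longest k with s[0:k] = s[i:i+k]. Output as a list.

[23, 0, 0, 0, 0, 5, 0, 0, 0, 0, 0, 0, 0, 4, 0, 0, 0, 0, 0, 1, 0, 0, 0]

Z[0]=23
i=1: fresh scan; Z[1]=0
i=2: fresh scan; Z[2]=0
i=3: fresh scan; Z[3]=0
i=4: fresh scan; Z[4]=0
i=5: fresh scan; Z[5]=5 scan→box=[5,10)
i=6: min(r-i=4, Z[1]=0)=0; Z[6]=0
i=7: min(r-i=3, Z[2]=0)=0; Z[7]=0
i=8: min(r-i=2, Z[3]=0)=0; Z[8]=0
i=9: min(r-i=1, Z[4]=0)=0; Z[9]=0
i=10: fresh scan; Z[10]=0
i=11: fresh scan; Z[11]=0
i=12: fresh scan; Z[12]=0
i=13: fresh scan; Z[13]=4 scan→box=[13,17)
i=14: min(r-i=3, Z[1]=0)=0; Z[14]=0
i=15: min(r-i=2, Z[2]=0)=0; Z[15]=0
i=16: min(r-i=1, Z[3]=0)=0; Z[16]=0
i=17: fresh scan; Z[17]=0
i=18: fresh scan; Z[18]=0
i=19: fresh scan; Z[19]=1 scan→box=[19,20)
i=20: fresh scan; Z[20]=0
i=21: fresh scan; Z[21]=0
i=22: fresh scan; Z[22]=0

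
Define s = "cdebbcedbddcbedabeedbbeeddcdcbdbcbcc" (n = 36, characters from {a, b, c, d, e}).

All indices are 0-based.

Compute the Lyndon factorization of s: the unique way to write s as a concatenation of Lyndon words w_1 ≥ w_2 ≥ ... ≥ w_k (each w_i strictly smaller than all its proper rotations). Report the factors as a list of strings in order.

["cde", "bbcedbddcbed", "abeedbbeeddcdcbdbcbcc"]

emit factor 1: 'cde' (i=0, period=3)
emit factor 2: 'bbcedbddcbed' (i=3, period=12)
emit factor 3: 'abeedbbeeddcdcbdbcbcc' (i=15, period=21)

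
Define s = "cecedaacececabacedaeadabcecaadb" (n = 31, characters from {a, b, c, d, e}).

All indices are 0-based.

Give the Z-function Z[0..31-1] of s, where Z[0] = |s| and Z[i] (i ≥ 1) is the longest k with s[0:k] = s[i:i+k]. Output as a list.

Z[0]=31
i=1: i≥r, start 0; Z[1]=0
i=2: i≥r, start 0; Z[2]=2 scan→box=[2,4)
i=3: min(r-i=1, Z[1]=0)=0; Z[3]=0
i=4: i≥r, start 0; Z[4]=0
i=5: i≥r, start 0; Z[5]=0
i=6: i≥r, start 0; Z[6]=0
i=7: i≥r, start 0; Z[7]=4 scan→box=[7,11)
i=8: min(r-i=3, Z[1]=0)=0; Z[8]=0
i=9: min(r-i=2, Z[2]=2)=2; Z[9]=3 scan→box=[9,12)
i=10: min(r-i=2, Z[1]=0)=0; Z[10]=0
i=11: min(r-i=1, Z[2]=2)=1; Z[11]=1
i=12: i≥r, start 0; Z[12]=0
i=13: i≥r, start 0; Z[13]=0
i=14: i≥r, start 0; Z[14]=0
i=15: i≥r, start 0; Z[15]=2 scan→box=[15,17)
i=16: min(r-i=1, Z[1]=0)=0; Z[16]=0
i=17: i≥r, start 0; Z[17]=0
i=18: i≥r, start 0; Z[18]=0
i=19: i≥r, start 0; Z[19]=0
i=20: i≥r, start 0; Z[20]=0
i=21: i≥r, start 0; Z[21]=0
i=22: i≥r, start 0; Z[22]=0
i=23: i≥r, start 0; Z[23]=0
i=24: i≥r, start 0; Z[24]=3 scan→box=[24,27)
i=25: min(r-i=2, Z[1]=0)=0; Z[25]=0
i=26: min(r-i=1, Z[2]=2)=1; Z[26]=1
i=27: i≥r, start 0; Z[27]=0
i=28: i≥r, start 0; Z[28]=0
i=29: i≥r, start 0; Z[29]=0
i=30: i≥r, start 0; Z[30]=0

[31, 0, 2, 0, 0, 0, 0, 4, 0, 3, 0, 1, 0, 0, 0, 2, 0, 0, 0, 0, 0, 0, 0, 0, 3, 0, 1, 0, 0, 0, 0]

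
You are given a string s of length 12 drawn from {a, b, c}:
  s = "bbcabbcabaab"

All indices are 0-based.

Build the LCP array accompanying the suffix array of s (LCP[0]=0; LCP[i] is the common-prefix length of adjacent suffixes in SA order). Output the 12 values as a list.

rank | idx | suffix
   0 |   9 | aab
   1 |  10 | ab
   2 |   7 | abaab
   3 |   3 | abbcabaab
   4 |  11 | b
   5 |   8 | baab
   6 |   4 | bbcabaab
   7 |   0 | bbcabbcabaab
   8 |   5 | bcabaab
   9 |   1 | bcabbcabaab
  10 |   6 | cabaab
  11 |   2 | cabbcabaab

SA = [9, 10, 7, 3, 11, 8, 4, 0, 5, 1, 6, 2]
[i] adj suffixes → lcp
  [1] 9/10 → 1 ('a')
  [2] 10/7 → 2 ('ab')
  [3] 7/3 → 2 ('ab')
  [4] 3/11 → 0 ('')
  [5] 11/8 → 1 ('b')
  [6] 8/4 → 1 ('b')
  [7] 4/0 → 5 ('bbcab')
  [8] 0/5 → 1 ('b')
  [9] 5/1 → 4 ('bcab')
  [10] 1/6 → 0 ('')
  [11] 6/2 → 3 ('cab')

[0, 1, 2, 2, 0, 1, 1, 5, 1, 4, 0, 3]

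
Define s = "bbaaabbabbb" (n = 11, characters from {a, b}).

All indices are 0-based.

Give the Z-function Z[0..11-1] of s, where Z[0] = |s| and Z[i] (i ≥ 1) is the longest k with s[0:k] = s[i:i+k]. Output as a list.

Z[0]=11
i=1: outside box; Z[1]=1 scan→box=[1,2)
i=2: outside box; Z[2]=0
i=3: outside box; Z[3]=0
i=4: outside box; Z[4]=0
i=5: outside box; Z[5]=3 scan→box=[5,8)
i=6: min(r-i=2, Z[1]=1)=1; Z[6]=1
i=7: min(r-i=1, Z[2]=0)=0; Z[7]=0
i=8: outside box; Z[8]=2 scan→box=[8,10)
i=9: min(r-i=1, Z[1]=1)=1; Z[9]=2 scan→box=[9,11)
i=10: min(r-i=1, Z[1]=1)=1; Z[10]=1

[11, 1, 0, 0, 0, 3, 1, 0, 2, 2, 1]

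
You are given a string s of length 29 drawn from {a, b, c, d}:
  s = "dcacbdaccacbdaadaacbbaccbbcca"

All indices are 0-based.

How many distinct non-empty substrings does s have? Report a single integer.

379

sorted suffixes:
  #0 SA[0]=28  'a'
  #1 SA[1]=16  'aacbbaccbbcca'
  #2 SA[2]=13  'aadaacbbaccbbcca'
  #3 SA[3]=17  'acbbaccbbcca'
  #4 SA[4]=9  'acbdaadaacbbaccbbcca'
  #5 SA[5]=2  'acbdaccacbdaadaacbbaccbbcca'
  #6 SA[6]=6  'accacbdaadaacbbaccbbcca'
  #7 SA[7]=21  'accbbcca'
  #8 SA[8]=14  'adaacbbaccbbcca'
  #9 SA[9]=20  'baccbbcca'
  #10 SA[10]=19  'bbaccbbcca'
  #11 SA[11]=24  'bbcca'
  #12 SA[12]=25  'bcca'
  #13 SA[13]=11  'bdaadaacbbaccbbcca'
  #14 SA[14]=4  'bdaccacbdaadaacbbaccbbcca'
  #15 SA[15]=27  'ca'
  #16 SA[16]=8  'cacbdaadaacbbaccbbcca'
  #17 SA[17]=1  'cacbdaccacbdaadaacbbaccbbcca'
  #18 SA[18]=18  'cbbaccbbcca'
  #19 SA[19]=23  'cbbcca'
  #20 SA[20]=10  'cbdaadaacbbaccbbcca'
  #21 SA[21]=3  'cbdaccacbdaadaacbbaccbbcca'
  #22 SA[22]=26  'cca'
  #23 SA[23]=7  'ccacbdaadaacbbaccbbcca'
  #24 SA[24]=22  'ccbbcca'
  #25 SA[25]=15  'daacbbaccbbcca'
  #26 SA[26]=12  'daadaacbbaccbbcca'
  #27 SA[27]=5  'daccacbdaadaacbbaccbbcca'
  #28 SA[28]=0  'dcacbdaccacbdaadaacbbaccbbcca'

SA = [28, 16, 13, 17, 9, 2, 6, 21, 14, 20, 19, 24, 25, 11, 4, 27, 8, 1, 18, 23, 10, 3, 26, 7, 22, 15, 12, 5, 0]
i: (SA[i-1],SA[i]) lcp shared
  1: (28,16) 1 'a'
  2: (16,13) 2 'aa'
  3: (13,17) 1 'a'
  4: (17,9) 3 'acb'
  5: (9,2) 5 'acbda'
  6: (2,6) 2 'ac'
  7: (6,21) 3 'acc'
  8: (21,14) 1 'a'
  9: (14,20) 0 ''
  10: (20,19) 1 'b'
  11: (19,24) 2 'bb'
  12: (24,25) 1 'b'
  13: (25,11) 1 'b'
  14: (11,4) 3 'bda'
  15: (4,27) 0 ''
  16: (27,8) 2 'ca'
  17: (8,1) 6 'cacbda'
  18: (1,18) 1 'c'
  19: (18,23) 3 'cbb'
  20: (23,10) 2 'cb'
  21: (10,3) 4 'cbda'
  22: (3,26) 1 'c'
  23: (26,7) 3 'cca'
  24: (7,22) 2 'cc'
  25: (22,15) 0 ''
  26: (15,12) 3 'daa'
  27: (12,5) 2 'da'
  28: (5,0) 1 'd'

n(n+1)/2 = 29·30/2 = 435
Σ LCP = 0 + 1 + 2 + 1 + 3 + 5 + 2 + 3 + 1 + 0 + 1 + 2 + 1 + 1 + 3 + 0 + 2 + 6 + 1 + 3 + 2 + 4 + 1 + 3 + 2 + 0 + 3 + 2 + 1 = 56
distinct = 435 − 56 = 379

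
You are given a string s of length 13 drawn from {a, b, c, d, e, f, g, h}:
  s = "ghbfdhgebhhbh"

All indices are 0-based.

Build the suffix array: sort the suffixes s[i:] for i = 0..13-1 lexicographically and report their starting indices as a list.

sorted suffixes:
  #0 SA[0]=2  'bfdhgebhhbh'
  #1 SA[1]=11  'bh'
  #2 SA[2]=8  'bhhbh'
  #3 SA[3]=4  'dhgebhhbh'
  #4 SA[4]=7  'ebhhbh'
  #5 SA[5]=3  'fdhgebhhbh'
  #6 SA[6]=6  'gebhhbh'
  #7 SA[7]=0  'ghbfdhgebhhbh'
  #8 SA[8]=12  'h'
  #9 SA[9]=1  'hbfdhgebhhbh'
  #10 SA[10]=10  'hbh'
  #11 SA[11]=5  'hgebhhbh'
  #12 SA[12]=9  'hhbh'

[2, 11, 8, 4, 7, 3, 6, 0, 12, 1, 10, 5, 9]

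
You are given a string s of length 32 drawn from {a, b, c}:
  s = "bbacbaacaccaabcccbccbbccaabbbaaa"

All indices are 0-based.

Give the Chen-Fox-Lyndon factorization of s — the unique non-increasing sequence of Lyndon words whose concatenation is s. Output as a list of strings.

["b", "b", "acb", "aacacc", "aabcccbccbbcc", "aabbb", "a", "a", "a"]

emit factor 1: 'b' (i=0, period=1)
emit factor 2: 'b' (i=1, period=1)
emit factor 3: 'acb' (i=2, period=3)
emit factor 4: 'aacacc' (i=5, period=6)
emit factor 5: 'aabcccbccbbcc' (i=11, period=13)
emit factor 6: 'aabbb' (i=24, period=5)
emit factor 7: 'a' (i=29, period=1)
emit factor 8: 'a' (i=30, period=1)
emit factor 9: 'a' (i=31, period=1)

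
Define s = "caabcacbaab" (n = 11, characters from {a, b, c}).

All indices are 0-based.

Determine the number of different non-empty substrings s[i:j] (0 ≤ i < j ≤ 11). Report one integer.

54

sorted suffixes:
  #0 SA[0]=8  'aab'
  #1 SA[1]=1  'aabcacbaab'
  #2 SA[2]=9  'ab'
  #3 SA[3]=2  'abcacbaab'
  #4 SA[4]=5  'acbaab'
  #5 SA[5]=10  'b'
  #6 SA[6]=7  'baab'
  #7 SA[7]=3  'bcacbaab'
  #8 SA[8]=0  'caabcacbaab'
  #9 SA[9]=4  'cacbaab'
  #10 SA[10]=6  'cbaab'

SA = [8, 1, 9, 2, 5, 10, 7, 3, 0, 4, 6]
[i] adj suffixes → lcp
  [1] 8/1 → 3 ('aab')
  [2] 1/9 → 1 ('a')
  [3] 9/2 → 2 ('ab')
  [4] 2/5 → 1 ('a')
  [5] 5/10 → 0 ('')
  [6] 10/7 → 1 ('b')
  [7] 7/3 → 1 ('b')
  [8] 3/0 → 0 ('')
  [9] 0/4 → 2 ('ca')
  [10] 4/6 → 1 ('c')

n(n+1)/2 = 11·12/2 = 66
Σ LCP = 0 + 3 + 1 + 2 + 1 + 0 + 1 + 1 + 0 + 2 + 1 = 12
distinct = 66 − 12 = 54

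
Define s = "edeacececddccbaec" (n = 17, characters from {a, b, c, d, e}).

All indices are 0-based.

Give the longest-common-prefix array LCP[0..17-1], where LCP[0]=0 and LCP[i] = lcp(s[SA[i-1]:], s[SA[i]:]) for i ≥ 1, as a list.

[0, 1, 0, 0, 1, 1, 1, 1, 3, 0, 1, 1, 0, 1, 2, 2, 1]

sorted suffixes:
  #0 SA[0]=3  'acececddccbaec'
  #1 SA[1]=14  'aec'
  #2 SA[2]=13  'baec'
  #3 SA[3]=16  'c'
  #4 SA[4]=12  'cbaec'
  #5 SA[5]=11  'ccbaec'
  #6 SA[6]=8  'cddccbaec'
  #7 SA[7]=6  'cecddccbaec'
  #8 SA[8]=4  'cececddccbaec'
  #9 SA[9]=10  'dccbaec'
  #10 SA[10]=9  'ddccbaec'
  #11 SA[11]=1  'deacececddccbaec'
  #12 SA[12]=2  'eacececddccbaec'
  #13 SA[13]=15  'ec'
  #14 SA[14]=7  'ecddccbaec'
  #15 SA[15]=5  'ececddccbaec'
  #16 SA[16]=0  'edeacececddccbaec'

SA = [3, 14, 13, 16, 12, 11, 8, 6, 4, 10, 9, 1, 2, 15, 7, 5, 0]
i: (SA[i-1],SA[i]) lcp shared
  1: (3,14) 1 'a'
  2: (14,13) 0 ''
  3: (13,16) 0 ''
  4: (16,12) 1 'c'
  5: (12,11) 1 'c'
  6: (11,8) 1 'c'
  7: (8,6) 1 'c'
  8: (6,4) 3 'cec'
  9: (4,10) 0 ''
  10: (10,9) 1 'd'
  11: (9,1) 1 'd'
  12: (1,2) 0 ''
  13: (2,15) 1 'e'
  14: (15,7) 2 'ec'
  15: (7,5) 2 'ec'
  16: (5,0) 1 'e'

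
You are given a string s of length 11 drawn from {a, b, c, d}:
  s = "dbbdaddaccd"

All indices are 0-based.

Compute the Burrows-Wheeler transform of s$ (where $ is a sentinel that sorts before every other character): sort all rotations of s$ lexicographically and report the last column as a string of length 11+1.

ddddbaccdb$a

rank  rotation      last
    0  $dbbdaddaccd  d
    1  accd$dbbdadd  d
    2  addaccd$dbbd  d
    3  bbdaddaccd$d  d
    4  bdaddaccd$db  b
    5  ccd$dbbdadda  a
    6  cd$dbbdaddac  c
    7  d$dbbdaddacc  c
    8  daccd$dbbdad  d
    9  daddaccd$dbb  b
   10  dbbdaddaccd$  $
   11  ddaccd$dbbda  a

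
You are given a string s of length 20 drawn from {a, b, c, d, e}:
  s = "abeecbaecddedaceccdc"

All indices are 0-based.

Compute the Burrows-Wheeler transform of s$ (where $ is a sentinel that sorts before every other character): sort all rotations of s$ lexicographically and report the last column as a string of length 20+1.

c$dbcadeeceaeccdecadb

rank  rotation               last
    0  $abeecbaecddedaceccdc  c
    1  abeecbaecddedaceccdc$  $
    2  aceccdc$abeecbaecdded  d
    3  aecddedaceccdc$abeecb  b
    4  baecddedaceccdc$abeec  c
    5  beecbaecddedaceccdc$a  a
    6  c$abeecbaecddedaceccd  d
    7  cbaecddedaceccdc$abee  e
    8  ccdc$abeecbaecddedace  e
    9  cdc$abeecbaecddedacec  c
   10  cddedaceccdc$abeecbae  e
   11  ceccdc$abeecbaecddeda  a
   12  daceccdc$abeecbaecdde  e
   13  dc$abeecbaecddedacecc  c
   14  ddedaceccdc$abeecbaec  c
   15  dedaceccdc$abeecbaecd  d
   16  ecbaecddedaceccdc$abe  e
   17  eccdc$abeecbaecddedac  c
   18  ecddedaceccdc$abeecba  a
   19  edaceccdc$abeecbaecdd  d
   20  eecbaecddedaceccdc$ab  b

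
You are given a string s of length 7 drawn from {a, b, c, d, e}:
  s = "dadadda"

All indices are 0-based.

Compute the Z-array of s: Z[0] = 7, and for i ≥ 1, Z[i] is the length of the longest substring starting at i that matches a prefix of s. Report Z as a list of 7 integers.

[7, 0, 3, 0, 1, 2, 0]

Z[0]=7
i=1: i≥r, start 0; Z[1]=0
i=2: i≥r, start 0; Z[2]=3 extend→box=[2,5)
i=3: min(r-i=2, Z[1]=0)=0; Z[3]=0
i=4: min(r-i=1, Z[2]=3)=1; Z[4]=1
i=5: i≥r, start 0; Z[5]=2 extend→box=[5,7)
i=6: min(r-i=1, Z[1]=0)=0; Z[6]=0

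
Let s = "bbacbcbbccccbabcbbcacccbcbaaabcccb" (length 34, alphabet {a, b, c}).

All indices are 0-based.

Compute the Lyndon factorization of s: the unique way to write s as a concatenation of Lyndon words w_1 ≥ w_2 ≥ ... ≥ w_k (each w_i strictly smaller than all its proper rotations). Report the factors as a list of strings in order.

["b", "b", "acbcbbccccb", "abcbbcacccbcb", "aaabcccb"]

emit factor 1: 'b' (i=0, period=1)
emit factor 2: 'b' (i=1, period=1)
emit factor 3: 'acbcbbccccb' (i=2, period=11)
emit factor 4: 'abcbbcacccbcb' (i=13, period=13)
emit factor 5: 'aaabcccb' (i=26, period=8)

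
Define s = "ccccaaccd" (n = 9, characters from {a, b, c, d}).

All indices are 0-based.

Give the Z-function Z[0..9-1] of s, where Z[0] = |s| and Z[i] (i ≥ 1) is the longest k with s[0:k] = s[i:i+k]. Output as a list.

Z[0]=9
i=1: fresh scan; Z[1]=3 scan→box=[1,4)
i=2: min(r-i=2, Z[1]=3)=2; Z[2]=2
i=3: min(r-i=1, Z[2]=2)=1; Z[3]=1
i=4: fresh scan; Z[4]=0
i=5: fresh scan; Z[5]=0
i=6: fresh scan; Z[6]=2 scan→box=[6,8)
i=7: min(r-i=1, Z[1]=3)=1; Z[7]=1
i=8: fresh scan; Z[8]=0

[9, 3, 2, 1, 0, 0, 2, 1, 0]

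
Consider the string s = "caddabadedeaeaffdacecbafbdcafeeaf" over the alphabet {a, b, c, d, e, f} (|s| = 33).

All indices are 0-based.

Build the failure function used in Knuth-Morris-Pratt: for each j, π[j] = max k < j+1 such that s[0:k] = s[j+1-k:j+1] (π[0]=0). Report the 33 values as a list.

π[0] = 0
j=1 s[j]='a': π[1]=0 (border '')
j=2 s[j]='d': π[2]=0 (border '')
j=3 s[j]='d': π[3]=0 (border '')
j=4 s[j]='a': π[4]=0 (border '')
j=5 s[j]='b': π[5]=0 (border '')
j=6 s[j]='a': π[6]=0 (border '')
j=7 s[j]='d': π[7]=0 (border '')
j=8 s[j]='e': π[8]=0 (border '')
j=9 s[j]='d': π[9]=0 (border '')
j=10 s[j]='e': π[10]=0 (border '')
j=11 s[j]='a': π[11]=0 (border '')
j=12 s[j]='e': π[12]=0 (border '')
j=13 s[j]='a': π[13]=0 (border '')
j=14 s[j]='f': π[14]=0 (border '')
j=15 s[j]='f': π[15]=0 (border '')
j=16 s[j]='d': π[16]=0 (border '')
j=17 s[j]='a': π[17]=0 (border '')
j=18 s[j]='c': π[18]=1 (border 'c')
j=19 s[j]='e': k: 1→0; π[19]=0 (border '')
j=20 s[j]='c': π[20]=1 (border 'c')
j=21 s[j]='b': k: 1→0; π[21]=0 (border '')
j=22 s[j]='a': π[22]=0 (border '')
j=23 s[j]='f': π[23]=0 (border '')
j=24 s[j]='b': π[24]=0 (border '')
j=25 s[j]='d': π[25]=0 (border '')
j=26 s[j]='c': π[26]=1 (border 'c')
j=27 s[j]='a': π[27]=2 (border 'ca')
j=28 s[j]='f': k: 2→0; π[28]=0 (border '')
j=29 s[j]='e': π[29]=0 (border '')
j=30 s[j]='e': π[30]=0 (border '')
j=31 s[j]='a': π[31]=0 (border '')
j=32 s[j]='f': π[32]=0 (border '')

[0, 0, 0, 0, 0, 0, 0, 0, 0, 0, 0, 0, 0, 0, 0, 0, 0, 0, 1, 0, 1, 0, 0, 0, 0, 0, 1, 2, 0, 0, 0, 0, 0]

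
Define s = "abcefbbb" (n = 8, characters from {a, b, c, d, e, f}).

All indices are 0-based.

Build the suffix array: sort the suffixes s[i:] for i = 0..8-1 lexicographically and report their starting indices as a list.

[0, 7, 6, 5, 1, 2, 3, 4]

rank | idx | suffix
   0 |   0 | abcefbbb
   1 |   7 | b
   2 |   6 | bb
   3 |   5 | bbb
   4 |   1 | bcefbbb
   5 |   2 | cefbbb
   6 |   3 | efbbb
   7 |   4 | fbbb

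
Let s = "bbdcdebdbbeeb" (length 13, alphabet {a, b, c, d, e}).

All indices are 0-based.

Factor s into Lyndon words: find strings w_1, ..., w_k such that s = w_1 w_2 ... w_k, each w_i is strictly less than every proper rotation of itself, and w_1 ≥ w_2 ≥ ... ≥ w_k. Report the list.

emit factor 1: 'bbdcdebdbbee' (i=0, period=12)
emit factor 2: 'b' (i=12, period=1)

["bbdcdebdbbee", "b"]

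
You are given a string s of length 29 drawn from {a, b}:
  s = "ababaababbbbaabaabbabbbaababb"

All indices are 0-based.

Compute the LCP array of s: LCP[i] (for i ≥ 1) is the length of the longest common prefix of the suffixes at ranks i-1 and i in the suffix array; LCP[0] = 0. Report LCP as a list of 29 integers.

rank→(start, suffix):
  0 → (12, 'aabaabbabbbaababb')
  1 → (23, 'aababb')
  2 → (4, 'aababbbbaabaabbabbbaababb')
  3 → (15, 'aabbabbbaababb')
  4 → (2, 'abaababbbbaabaabbabbbaababb')
  5 → (13, 'abaabbabbbaababb')
  6 → (0, 'ababaababbbbaabaabbabbbaababb')
  7 → (24, 'ababb')
  8 → (5, 'ababbbbaabaabbabbbaababb')
  9 → (26, 'abb')
  10 → (16, 'abbabbbaababb')
  11 → (19, 'abbbaababb')
  12 → (7, 'abbbbaabaabbabbbaababb')
  13 → (28, 'b')
  14 → (11, 'baabaabbabbbaababb')
  15 → (22, 'baababb')
  16 → (3, 'baababbbbaabaabbabbbaababb')
  17 → (14, 'baabbabbbaababb')
  18 → (1, 'babaababbbbaabaabbabbbaababb')
  19 → (25, 'babb')
  20 → (18, 'babbbaababb')
  21 → (6, 'babbbbaabaabbabbbaababb')
  22 → (27, 'bb')
  23 → (10, 'bbaabaabbabbbaababb')
  24 → (21, 'bbaababb')
  25 → (17, 'bbabbbaababb')
  26 → (9, 'bbbaabaabbabbbaababb')
  27 → (20, 'bbbaababb')
  28 → (8, 'bbbbaabaabbabbbaababb')

SA = [12, 23, 4, 15, 2, 13, 0, 24, 5, 26, 16, 19, 7, 28, 11, 22, 3, 14, 1, 25, 18, 6, 27, 10, 21, 17, 9, 20, 8]
rank  pair      lcp
   1  s[12:],s[23:]  4  'aaba'
   2  s[23:],s[4:]  6  'aababb'
   3  s[4:],s[15:]  3  'aab'
   4  s[15:],s[2:]  1  'a'
   5  s[2:],s[13:]  5  'abaab'
   6  s[13:],s[0:]  3  'aba'
   7  s[0:],s[24:]  4  'abab'
   8  s[24:],s[5:]  5  'ababb'
   9  s[5:],s[26:]  2  'ab'
  10  s[26:],s[16:]  3  'abb'
  11  s[16:],s[19:]  3  'abb'
  12  s[19:],s[7:]  4  'abbb'
  13  s[7:],s[28:]  0  ''
  14  s[28:],s[11:]  1  'b'
  15  s[11:],s[22:]  5  'baaba'
  16  s[22:],s[3:]  7  'baababb'
  17  s[3:],s[14:]  4  'baab'
  18  s[14:],s[1:]  2  'ba'
  19  s[1:],s[25:]  3  'bab'
  20  s[25:],s[18:]  4  'babb'
  21  s[18:],s[6:]  5  'babbb'
  22  s[6:],s[27:]  1  'b'
  23  s[27:],s[10:]  2  'bb'
  24  s[10:],s[21:]  6  'bbaaba'
  25  s[21:],s[17:]  3  'bba'
  26  s[17:],s[9:]  2  'bb'
  27  s[9:],s[20:]  7  'bbbaaba'
  28  s[20:],s[8:]  3  'bbb'

[0, 4, 6, 3, 1, 5, 3, 4, 5, 2, 3, 3, 4, 0, 1, 5, 7, 4, 2, 3, 4, 5, 1, 2, 6, 3, 2, 7, 3]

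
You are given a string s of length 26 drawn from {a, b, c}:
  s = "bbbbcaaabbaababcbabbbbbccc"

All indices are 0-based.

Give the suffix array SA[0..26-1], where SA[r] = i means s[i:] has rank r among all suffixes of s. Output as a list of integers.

[5, 10, 6, 11, 7, 17, 13, 9, 16, 12, 8, 18, 0, 19, 1, 20, 2, 21, 3, 14, 22, 25, 4, 15, 24, 23]

rank | idx | suffix
   0 |   5 | aaabbaababcbabbbbbccc
   1 |  10 | aababcbabbbbbccc
   2 |   6 | aabbaababcbabbbbbccc
   3 |  11 | ababcbabbbbbccc
   4 |   7 | abbaababcbabbbbbccc
   5 |  17 | abbbbbccc
   6 |  13 | abcbabbbbbccc
   7 |   9 | baababcbabbbbbccc
   8 |  16 | babbbbbccc
   9 |  12 | babcbabbbbbccc
  10 |   8 | bbaababcbabbbbbccc
  11 |  18 | bbbbbccc
  12 |   0 | bbbbcaaabbaababcbabbbbbccc
  13 |  19 | bbbbccc
  14 |   1 | bbbcaaabbaababcbabbbbbccc
  15 |  20 | bbbccc
  16 |   2 | bbcaaabbaababcbabbbbbccc
  17 |  21 | bbccc
  18 |   3 | bcaaabbaababcbabbbbbccc
  19 |  14 | bcbabbbbbccc
  20 |  22 | bccc
  21 |  25 | c
  22 |   4 | caaabbaababcbabbbbbccc
  23 |  15 | cbabbbbbccc
  24 |  24 | cc
  25 |  23 | ccc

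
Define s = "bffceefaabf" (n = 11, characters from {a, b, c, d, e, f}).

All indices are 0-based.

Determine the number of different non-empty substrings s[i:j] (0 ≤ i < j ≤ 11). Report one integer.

rank→(start, suffix):
  0 → (7, 'aabf')
  1 → (8, 'abf')
  2 → (9, 'bf')
  3 → (0, 'bffceefaabf')
  4 → (3, 'ceefaabf')
  5 → (4, 'eefaabf')
  6 → (5, 'efaabf')
  7 → (10, 'f')
  8 → (6, 'faabf')
  9 → (2, 'fceefaabf')
  10 → (1, 'ffceefaabf')

SA = [7, 8, 9, 0, 3, 4, 5, 10, 6, 2, 1]
i: (SA[i-1],SA[i]) lcp shared
  1: (7,8) 1 'a'
  2: (8,9) 0 ''
  3: (9,0) 2 'bf'
  4: (0,3) 0 ''
  5: (3,4) 0 ''
  6: (4,5) 1 'e'
  7: (5,10) 0 ''
  8: (10,6) 1 'f'
  9: (6,2) 1 'f'
  10: (2,1) 1 'f'

n(n+1)/2 = 11·12/2 = 66
Σ LCP = 0 + 1 + 0 + 2 + 0 + 0 + 1 + 0 + 1 + 1 + 1 = 7
distinct = 66 − 7 = 59

59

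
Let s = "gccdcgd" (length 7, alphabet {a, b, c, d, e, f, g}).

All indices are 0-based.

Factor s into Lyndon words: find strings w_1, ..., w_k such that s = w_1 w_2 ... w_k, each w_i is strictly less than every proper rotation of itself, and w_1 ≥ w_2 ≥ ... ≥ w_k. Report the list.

["g", "ccdcgd"]

emit factor 1: 'g' (i=0, period=1)
emit factor 2: 'ccdcgd' (i=1, period=6)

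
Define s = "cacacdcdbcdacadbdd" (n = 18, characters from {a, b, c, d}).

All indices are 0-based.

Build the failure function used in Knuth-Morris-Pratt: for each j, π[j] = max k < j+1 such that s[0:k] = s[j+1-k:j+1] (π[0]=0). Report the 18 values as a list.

[0, 0, 1, 2, 3, 0, 1, 0, 0, 1, 0, 0, 1, 2, 0, 0, 0, 0]

π[0] = 0
j=1 s[j]='a': π[1]=0 (border '')
j=2 s[j]='c': π[2]=1 (border 'c')
j=3 s[j]='a': π[3]=2 (border 'ca')
j=4 s[j]='c': π[4]=3 (border 'cac')
j=5 s[j]='d': k: 3→1→0; π[5]=0 (border '')
j=6 s[j]='c': π[6]=1 (border 'c')
j=7 s[j]='d': k: 1→0; π[7]=0 (border '')
j=8 s[j]='b': π[8]=0 (border '')
j=9 s[j]='c': π[9]=1 (border 'c')
j=10 s[j]='d': k: 1→0; π[10]=0 (border '')
j=11 s[j]='a': π[11]=0 (border '')
j=12 s[j]='c': π[12]=1 (border 'c')
j=13 s[j]='a': π[13]=2 (border 'ca')
j=14 s[j]='d': k: 2→0; π[14]=0 (border '')
j=15 s[j]='b': π[15]=0 (border '')
j=16 s[j]='d': π[16]=0 (border '')
j=17 s[j]='d': π[17]=0 (border '')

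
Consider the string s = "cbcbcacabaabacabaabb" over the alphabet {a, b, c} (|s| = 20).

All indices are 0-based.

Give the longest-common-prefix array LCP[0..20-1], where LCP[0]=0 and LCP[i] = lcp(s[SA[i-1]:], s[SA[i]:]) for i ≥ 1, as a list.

[0, 3, 1, 5, 3, 2, 1, 7, 0, 1, 4, 2, 1, 1, 2, 0, 6, 2, 1, 3]

rank→(start, suffix):
  0 → (9, 'aabacabaabb')
  1 → (16, 'aabb')
  2 → (7, 'abaabacabaabb')
  3 → (14, 'abaabb')
  4 → (10, 'abacabaabb')
  5 → (17, 'abb')
  6 → (5, 'acabaabacabaabb')
  7 → (12, 'acabaabb')
  8 → (19, 'b')
  9 → (8, 'baabacabaabb')
  10 → (15, 'baabb')
  11 → (11, 'bacabaabb')
  12 → (18, 'bb')
  13 → (3, 'bcacabaabacabaabb')
  14 → (1, 'bcbcacabaabacabaabb')
  15 → (6, 'cabaabacabaabb')
  16 → (13, 'cabaabb')
  17 → (4, 'cacabaabacabaabb')
  18 → (2, 'cbcacabaabacabaabb')
  19 → (0, 'cbcbcacabaabacabaabb')

SA = [9, 16, 7, 14, 10, 17, 5, 12, 19, 8, 15, 11, 18, 3, 1, 6, 13, 4, 2, 0]
rank  pair      lcp
   1  s[9:],s[16:]  3  'aab'
   2  s[16:],s[7:]  1  'a'
   3  s[7:],s[14:]  5  'abaab'
   4  s[14:],s[10:]  3  'aba'
   5  s[10:],s[17:]  2  'ab'
   6  s[17:],s[5:]  1  'a'
   7  s[5:],s[12:]  7  'acabaab'
   8  s[12:],s[19:]  0  ''
   9  s[19:],s[8:]  1  'b'
  10  s[8:],s[15:]  4  'baab'
  11  s[15:],s[11:]  2  'ba'
  12  s[11:],s[18:]  1  'b'
  13  s[18:],s[3:]  1  'b'
  14  s[3:],s[1:]  2  'bc'
  15  s[1:],s[6:]  0  ''
  16  s[6:],s[13:]  6  'cabaab'
  17  s[13:],s[4:]  2  'ca'
  18  s[4:],s[2:]  1  'c'
  19  s[2:],s[0:]  3  'cbc'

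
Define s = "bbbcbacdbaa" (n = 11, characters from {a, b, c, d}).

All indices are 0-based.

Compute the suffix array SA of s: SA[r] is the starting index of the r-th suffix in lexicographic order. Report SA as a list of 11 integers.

[10, 9, 5, 8, 4, 0, 1, 2, 3, 6, 7]

sorted suffixes:
  #0 SA[0]=10  'a'
  #1 SA[1]=9  'aa'
  #2 SA[2]=5  'acdbaa'
  #3 SA[3]=8  'baa'
  #4 SA[4]=4  'bacdbaa'
  #5 SA[5]=0  'bbbcbacdbaa'
  #6 SA[6]=1  'bbcbacdbaa'
  #7 SA[7]=2  'bcbacdbaa'
  #8 SA[8]=3  'cbacdbaa'
  #9 SA[9]=6  'cdbaa'
  #10 SA[10]=7  'dbaa'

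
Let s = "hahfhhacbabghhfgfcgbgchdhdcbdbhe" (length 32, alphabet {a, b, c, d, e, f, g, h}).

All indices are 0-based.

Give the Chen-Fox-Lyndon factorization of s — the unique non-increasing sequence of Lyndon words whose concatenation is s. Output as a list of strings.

["h", "ahfhh", "acb", "abghhfgfcgbgchdhdcbdbhe"]

emit factor 1: 'h' (i=0, period=1)
emit factor 2: 'ahfhh' (i=1, period=5)
emit factor 3: 'acb' (i=6, period=3)
emit factor 4: 'abghhfgfcgbgchdhdcbdbhe' (i=9, period=23)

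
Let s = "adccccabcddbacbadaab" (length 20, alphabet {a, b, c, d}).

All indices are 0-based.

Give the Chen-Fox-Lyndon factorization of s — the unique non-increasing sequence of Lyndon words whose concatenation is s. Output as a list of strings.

emit factor 1: 'adcccc' (i=0, period=6)
emit factor 2: 'abcddbacbad' (i=6, period=11)
emit factor 3: 'aab' (i=17, period=3)

["adcccc", "abcddbacbad", "aab"]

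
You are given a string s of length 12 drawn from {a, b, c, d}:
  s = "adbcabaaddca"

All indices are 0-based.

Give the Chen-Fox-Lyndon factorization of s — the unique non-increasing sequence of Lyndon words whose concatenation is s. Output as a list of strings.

emit factor 1: 'adbc' (i=0, period=4)
emit factor 2: 'ab' (i=4, period=2)
emit factor 3: 'aaddc' (i=6, period=5)
emit factor 4: 'a' (i=11, period=1)

["adbc", "ab", "aaddc", "a"]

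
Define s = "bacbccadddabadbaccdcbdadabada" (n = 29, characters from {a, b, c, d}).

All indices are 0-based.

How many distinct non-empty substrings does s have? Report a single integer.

388

sorted suffixes:
  #0 SA[0]=28  'a'
  #1 SA[1]=24  'abada'
  #2 SA[2]=10  'abadbaccdcbdadabada'
  #3 SA[3]=1  'acbccadddabadbaccdcbdadabada'
  #4 SA[4]=15  'accdcbdadabada'
  #5 SA[5]=26  'ada'
  #6 SA[6]=22  'adabada'
  #7 SA[7]=12  'adbaccdcbdadabada'
  #8 SA[8]=6  'adddabadbaccdcbdadabada'
  #9 SA[9]=0  'bacbccadddabadbaccdcbdadabada'
  #10 SA[10]=14  'baccdcbdadabada'
  #11 SA[11]=25  'bada'
  #12 SA[12]=11  'badbaccdcbdadabada'
  #13 SA[13]=3  'bccadddabadbaccdcbdadabada'
  #14 SA[14]=20  'bdadabada'
  #15 SA[15]=5  'cadddabadbaccdcbdadabada'
  #16 SA[16]=2  'cbccadddabadbaccdcbdadabada'
  #17 SA[17]=19  'cbdadabada'
  #18 SA[18]=4  'ccadddabadbaccdcbdadabada'
  #19 SA[19]=16  'ccdcbdadabada'
  #20 SA[20]=17  'cdcbdadabada'
  #21 SA[21]=27  'da'
  #22 SA[22]=23  'dabada'
  #23 SA[23]=9  'dabadbaccdcbdadabada'
  #24 SA[24]=21  'dadabada'
  #25 SA[25]=13  'dbaccdcbdadabada'
  #26 SA[26]=18  'dcbdadabada'
  #27 SA[27]=8  'ddabadbaccdcbdadabada'
  #28 SA[28]=7  'dddabadbaccdcbdadabada'

SA = [28, 24, 10, 1, 15, 26, 22, 12, 6, 0, 14, 25, 11, 3, 20, 5, 2, 19, 4, 16, 17, 27, 23, 9, 21, 13, 18, 8, 7]
rank  pair      lcp
   1  s[28:],s[24:]  1  'a'
   2  s[24:],s[10:]  4  'abad'
   3  s[10:],s[1:]  1  'a'
   4  s[1:],s[15:]  2  'ac'
   5  s[15:],s[26:]  1  'a'
   6  s[26:],s[22:]  3  'ada'
   7  s[22:],s[12:]  2  'ad'
   8  s[12:],s[6:]  2  'ad'
   9  s[6:],s[0:]  0  ''
  10  s[0:],s[14:]  3  'bac'
  11  s[14:],s[25:]  2  'ba'
  12  s[25:],s[11:]  3  'bad'
  13  s[11:],s[3:]  1  'b'
  14  s[3:],s[20:]  1  'b'
  15  s[20:],s[5:]  0  ''
  16  s[5:],s[2:]  1  'c'
  17  s[2:],s[19:]  2  'cb'
  18  s[19:],s[4:]  1  'c'
  19  s[4:],s[16:]  2  'cc'
  20  s[16:],s[17:]  1  'c'
  21  s[17:],s[27:]  0  ''
  22  s[27:],s[23:]  2  'da'
  23  s[23:],s[9:]  5  'dabad'
  24  s[9:],s[21:]  2  'da'
  25  s[21:],s[13:]  1  'd'
  26  s[13:],s[18:]  1  'd'
  27  s[18:],s[8:]  1  'd'
  28  s[8:],s[7:]  2  'dd'

n(n+1)/2 = 29·30/2 = 435
Σ LCP = 0 + 1 + 4 + 1 + 2 + 1 + 3 + 2 + 2 + 0 + 3 + 2 + 3 + 1 + 1 + 0 + 1 + 2 + 1 + 2 + 1 + 0 + 2 + 5 + 2 + 1 + 1 + 1 + 2 = 47
distinct = 435 − 47 = 388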